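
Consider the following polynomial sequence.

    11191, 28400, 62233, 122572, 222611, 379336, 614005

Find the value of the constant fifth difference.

Δ: 17209, 33833, 60339, 100039, 156725, 234669
Δ²: 16624, 26506, 39700, 56686, 77944
Δ³: 9882, 13194, 16986, 21258
Δ⁴: 3312, 3792, 4272
Δ⁵: 480, 480

480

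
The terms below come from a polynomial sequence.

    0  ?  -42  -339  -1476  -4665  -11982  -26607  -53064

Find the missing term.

Using the last 7 terms:
First differences: -297, -1137, -3189, -7317, -14625, -26457
Second differences: -840, -2052, -4128, -7308, -11832
Third differences: -1212, -2076, -3180, -4524
Fourth differences: -864, -1104, -1344
Fifth differences: -240, -240
Constant fifth difference = -240.
Extend backward: -864 + 240 = -624;  -1212 + 624 = -588;  -840 + 588 = -252;  -297 + 252 = -45;  -42 + 45 = 3

3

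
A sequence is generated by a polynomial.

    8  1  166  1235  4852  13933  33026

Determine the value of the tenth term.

First differences: -7 , 165 , 1069 , 3617 , 9081 , 19093
Second differences: 172 , 904 , 2548 , 5464 , 10012
Third differences: 732 , 1644 , 2916 , 4548
Fourth differences: 912 , 1272 , 1632
Fifth differences: 360 , 360
Constant fifth difference = 360, so extend:
1632 + 360 = 1992;  4548 + 1992 = 6540;  10012 + 6540 = 16552;  19093 + 16552 = 35645;  33026 + 35645 = 68671
1992 + 360 = 2352;  6540 + 2352 = 8892;  16552 + 8892 = 25444;  35645 + 25444 = 61089;  68671 + 61089 = 129760
2352 + 360 = 2712;  8892 + 2712 = 11604;  25444 + 11604 = 37048;  61089 + 37048 = 98137;  129760 + 98137 = 227897

227897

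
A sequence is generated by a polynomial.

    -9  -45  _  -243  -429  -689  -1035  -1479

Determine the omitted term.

-119

Using the last 5 terms:
Δ: -186, -260, -346, -444
Δ²: -74, -86, -98
Δ³: -12, -12
Constant third difference = -12.
Extend backward: -74 + 12 = -62;  -186 + 62 = -124;  -243 + 124 = -119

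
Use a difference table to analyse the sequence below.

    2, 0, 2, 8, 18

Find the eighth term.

-2 , 2 , 6 , 10
4 , 4 , 4
Constant second difference = 4, so extend:
10 + 4 = 14;  18 + 14 = 32
14 + 4 = 18;  32 + 18 = 50
18 + 4 = 22;  50 + 22 = 72

72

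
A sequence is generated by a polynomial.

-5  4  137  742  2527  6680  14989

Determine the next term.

Δ: 9, 133, 605, 1785, 4153, 8309
Δ²: 124, 472, 1180, 2368, 4156
Δ³: 348, 708, 1188, 1788
Δ⁴: 360, 480, 600
Δ⁵: 120, 120
The fifth differences are constant (120).
600 + 120 = 720;  1788 + 720 = 2508;  4156 + 2508 = 6664;  8309 + 6664 = 14973;  14989 + 14973 = 29962

29962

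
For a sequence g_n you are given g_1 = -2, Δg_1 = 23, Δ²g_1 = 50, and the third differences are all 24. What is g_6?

Build the table forward from the leading diagonal:
D3: 24  24  24  24  24  24
D2: 50  74  98  122  146  170
D1: 23  73  147  245  367  513
g: -2  21  94  241  486  853

853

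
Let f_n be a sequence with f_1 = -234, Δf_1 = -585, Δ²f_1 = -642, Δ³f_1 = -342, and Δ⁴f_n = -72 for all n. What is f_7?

Build the table forward from the leading diagonal:
D4: -72  -72  -72  -72  -72  -72  -72
D3: -342  -414  -486  -558  -630  -702  -774
D2: -642  -984  -1398  -1884  -2442  -3072  -3774
D1: -585  -1227  -2211  -3609  -5493  -7935  -11007
f: -234  -819  -2046  -4257  -7866  -13359  -21294

-21294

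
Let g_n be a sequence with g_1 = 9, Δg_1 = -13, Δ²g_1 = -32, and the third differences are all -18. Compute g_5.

Build the table forward from the leading diagonal:
D3: -18, -18, -18, -18, -18
D2: -32, -50, -68, -86, -104
D1: -13, -45, -95, -163, -249
g: 9, -4, -49, -144, -307

-307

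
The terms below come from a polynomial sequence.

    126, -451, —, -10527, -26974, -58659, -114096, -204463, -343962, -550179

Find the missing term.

-3108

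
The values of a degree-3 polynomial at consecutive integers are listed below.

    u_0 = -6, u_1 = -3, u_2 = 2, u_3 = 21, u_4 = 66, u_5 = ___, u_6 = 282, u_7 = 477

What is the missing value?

Using the first 5 terms:
D1: 3  5  19  45
D2: 2  14  26
D3: 12  12
Constant third difference = 12.
Extend forward: 26 + 12 = 38;  45 + 38 = 83;  66 + 83 = 149

149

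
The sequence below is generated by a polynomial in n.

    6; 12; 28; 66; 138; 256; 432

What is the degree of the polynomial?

D1: 6, 16, 38, 72, 118, 176
D2: 10, 22, 34, 46, 58
D3: 12, 12, 12, 12
The third differences are constant, so the polynomial has degree 3.

3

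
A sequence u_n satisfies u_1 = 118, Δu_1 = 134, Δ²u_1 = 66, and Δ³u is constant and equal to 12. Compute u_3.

Build the table forward from the leading diagonal:
Δ³: 12, 12, 12
Δ²: 66, 78, 90
Δ: 134, 200, 278
u: 118, 252, 452

452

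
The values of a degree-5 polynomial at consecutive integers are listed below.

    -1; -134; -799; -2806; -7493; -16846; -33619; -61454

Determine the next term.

-105001

-133 , -665 , -2007 , -4687 , -9353 , -16773 , -27835
-532 , -1342 , -2680 , -4666 , -7420 , -11062
-810 , -1338 , -1986 , -2754 , -3642
-528 , -648 , -768 , -888
-120 , -120 , -120
Constant fifth difference = -120, so extend:
-888 − 120 = -1008;  -3642 − 1008 = -4650;  -11062 − 4650 = -15712;  -27835 − 15712 = -43547;  -61454 − 43547 = -105001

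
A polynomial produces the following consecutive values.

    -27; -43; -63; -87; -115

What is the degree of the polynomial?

2

First differences: -16, -20, -24, -28
Second differences: -4, -4, -4
The second differences are constant, so the polynomial has degree 2.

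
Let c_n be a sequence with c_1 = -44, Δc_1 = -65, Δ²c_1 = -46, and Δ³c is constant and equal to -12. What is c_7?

Build the table forward from the leading diagonal:
D3: -12, -12, -12, -12, -12, -12, -12
D2: -46, -58, -70, -82, -94, -106, -118
D1: -65, -111, -169, -239, -321, -415, -521
c: -44, -109, -220, -389, -628, -949, -1364

-1364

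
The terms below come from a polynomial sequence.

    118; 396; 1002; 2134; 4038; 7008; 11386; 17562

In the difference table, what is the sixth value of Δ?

4378

D1: 278, 606, 1132, 1904, 2970, 4378, 6176
D2: 328, 526, 772, 1066, 1408, 1798
D3: 198, 246, 294, 342, 390
D4: 48, 48, 48, 48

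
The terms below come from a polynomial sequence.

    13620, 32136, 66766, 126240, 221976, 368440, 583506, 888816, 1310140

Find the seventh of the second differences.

116014

Δ: 18516, 34630, 59474, 95736, 146464, 215066, 305310, 421324
Δ²: 16114, 24844, 36262, 50728, 68602, 90244, 116014
Δ³: 8730, 11418, 14466, 17874, 21642, 25770
Δ⁴: 2688, 3048, 3408, 3768, 4128
Δ⁵: 360, 360, 360, 360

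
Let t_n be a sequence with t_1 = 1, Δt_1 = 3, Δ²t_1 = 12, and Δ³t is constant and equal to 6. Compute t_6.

196

Build the table forward from the leading diagonal:
Third differences: 6  6  6  6  6  6
Second differences: 12  18  24  30  36  42
First differences: 3  15  33  57  87  123
t: 1  4  19  52  109  196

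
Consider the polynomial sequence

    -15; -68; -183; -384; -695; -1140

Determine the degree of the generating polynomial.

3

Δ: -53, -115, -201, -311, -445
Δ²: -62, -86, -110, -134
Δ³: -24, -24, -24
The third differences are constant, so the polynomial has degree 3.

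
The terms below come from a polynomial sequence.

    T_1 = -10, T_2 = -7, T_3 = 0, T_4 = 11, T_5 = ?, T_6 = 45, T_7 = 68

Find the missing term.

Using the first 4 terms:
D1: 3  7  11
D2: 4  4
Constant second difference = 4.
Extend forward: 11 + 4 = 15;  11 + 15 = 26

26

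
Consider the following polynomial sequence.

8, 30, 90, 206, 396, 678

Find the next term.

22, 60, 116, 190, 282
38, 56, 74, 92
18, 18, 18
Constant third difference = 18, so extend:
92 + 18 = 110;  282 + 110 = 392;  678 + 392 = 1070

1070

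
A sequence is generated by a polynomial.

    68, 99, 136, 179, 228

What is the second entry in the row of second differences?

D1: 31, 37, 43, 49
D2: 6, 6, 6

6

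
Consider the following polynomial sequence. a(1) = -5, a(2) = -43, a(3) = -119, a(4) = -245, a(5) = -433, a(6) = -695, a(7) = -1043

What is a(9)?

Δ: -38, -76, -126, -188, -262, -348
Δ²: -38, -50, -62, -74, -86
Δ³: -12, -12, -12, -12
Constant third difference = -12, so extend:
-86 − 12 = -98;  -348 − 98 = -446;  -1043 − 446 = -1489
-98 − 12 = -110;  -446 − 110 = -556;  -1489 − 556 = -2045

-2045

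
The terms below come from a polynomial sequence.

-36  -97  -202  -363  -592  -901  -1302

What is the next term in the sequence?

Δ: -61, -105, -161, -229, -309, -401
Δ²: -44, -56, -68, -80, -92
Δ³: -12, -12, -12, -12
The third differences are constant (-12).
-92 − 12 = -104;  -401 − 104 = -505;  -1302 − 505 = -1807

-1807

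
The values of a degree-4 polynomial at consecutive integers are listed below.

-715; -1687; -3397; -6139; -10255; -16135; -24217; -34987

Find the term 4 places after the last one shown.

Δ: -972  -1710  -2742  -4116  -5880  -8082  -10770
Δ²: -738  -1032  -1374  -1764  -2202  -2688
Δ³: -294  -342  -390  -438  -486
Δ⁴: -48  -48  -48  -48
Constant fourth difference = -48, so extend:
-486 − 48 = -534;  -2688 − 534 = -3222;  -10770 − 3222 = -13992;  -34987 − 13992 = -48979
-534 − 48 = -582;  -3222 − 582 = -3804;  -13992 − 3804 = -17796;  -48979 − 17796 = -66775
-582 − 48 = -630;  -3804 − 630 = -4434;  -17796 − 4434 = -22230;  -66775 − 22230 = -89005
-630 − 48 = -678;  -4434 − 678 = -5112;  -22230 − 5112 = -27342;  -89005 − 27342 = -116347

-116347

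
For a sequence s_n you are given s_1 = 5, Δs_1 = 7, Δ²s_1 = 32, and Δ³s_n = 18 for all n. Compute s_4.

140

Build the table forward from the leading diagonal:
Third differences: 18  18  18  18
Second differences: 32  50  68  86
First differences: 7  39  89  157
s: 5  12  51  140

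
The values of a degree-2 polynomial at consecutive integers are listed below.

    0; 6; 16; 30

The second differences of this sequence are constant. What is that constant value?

4

Δ: 6, 10, 14
Δ²: 4, 4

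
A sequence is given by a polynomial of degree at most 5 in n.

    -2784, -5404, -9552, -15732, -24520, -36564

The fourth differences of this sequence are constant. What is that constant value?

-72

D1: -2620, -4148, -6180, -8788, -12044
D2: -1528, -2032, -2608, -3256
D3: -504, -576, -648
D4: -72, -72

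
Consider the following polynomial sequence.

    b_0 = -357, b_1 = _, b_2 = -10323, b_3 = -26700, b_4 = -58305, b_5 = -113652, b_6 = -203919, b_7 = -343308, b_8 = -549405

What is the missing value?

-2964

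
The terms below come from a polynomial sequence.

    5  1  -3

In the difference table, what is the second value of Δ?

Δ: -4, -4

-4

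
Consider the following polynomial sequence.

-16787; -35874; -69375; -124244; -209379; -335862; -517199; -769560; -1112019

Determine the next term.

-1566794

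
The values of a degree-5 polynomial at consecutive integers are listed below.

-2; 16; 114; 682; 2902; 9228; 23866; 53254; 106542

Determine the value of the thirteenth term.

Δ: 18  98  568  2220  6326  14638  29388  53288
Δ²: 80  470  1652  4106  8312  14750  23900
Δ³: 390  1182  2454  4206  6438  9150
Δ⁴: 792  1272  1752  2232  2712
Δ⁵: 480  480  480  480
Fifth differences constant at 480.
2712 + 480 = 3192;  9150 + 3192 = 12342;  23900 + 12342 = 36242;  53288 + 36242 = 89530;  106542 + 89530 = 196072
3192 + 480 = 3672;  12342 + 3672 = 16014;  36242 + 16014 = 52256;  89530 + 52256 = 141786;  196072 + 141786 = 337858
3672 + 480 = 4152;  16014 + 4152 = 20166;  52256 + 20166 = 72422;  141786 + 72422 = 214208;  337858 + 214208 = 552066
4152 + 480 = 4632;  20166 + 4632 = 24798;  72422 + 24798 = 97220;  214208 + 97220 = 311428;  552066 + 311428 = 863494

863494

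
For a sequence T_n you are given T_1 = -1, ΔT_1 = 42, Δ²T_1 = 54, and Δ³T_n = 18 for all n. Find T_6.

Build the table forward from the leading diagonal:
Third differences: 18, 18, 18, 18, 18, 18
Second differences: 54, 72, 90, 108, 126, 144
First differences: 42, 96, 168, 258, 366, 492
T: -1, 41, 137, 305, 563, 929

929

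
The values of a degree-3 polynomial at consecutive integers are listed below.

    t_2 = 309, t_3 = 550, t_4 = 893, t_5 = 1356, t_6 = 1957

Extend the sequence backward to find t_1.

152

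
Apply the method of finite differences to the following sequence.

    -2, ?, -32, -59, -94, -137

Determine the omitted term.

-13

Using the last 4 terms:
First differences: -27  -35  -43
Second differences: -8  -8
Constant second difference = -8.
Extend backward: -27 + 8 = -19;  -32 + 19 = -13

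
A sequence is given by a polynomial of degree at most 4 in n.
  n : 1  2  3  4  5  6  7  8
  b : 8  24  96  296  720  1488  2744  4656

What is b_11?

16368

First differences: 16 , 72 , 200 , 424 , 768 , 1256 , 1912
Second differences: 56 , 128 , 224 , 344 , 488 , 656
Third differences: 72 , 96 , 120 , 144 , 168
Fourth differences: 24 , 24 , 24 , 24
Constant fourth difference = 24, so extend:
168 + 24 = 192;  656 + 192 = 848;  1912 + 848 = 2760;  4656 + 2760 = 7416
192 + 24 = 216;  848 + 216 = 1064;  2760 + 1064 = 3824;  7416 + 3824 = 11240
216 + 24 = 240;  1064 + 240 = 1304;  3824 + 1304 = 5128;  11240 + 5128 = 16368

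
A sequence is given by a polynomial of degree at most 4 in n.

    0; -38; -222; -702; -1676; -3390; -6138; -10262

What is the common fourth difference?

-48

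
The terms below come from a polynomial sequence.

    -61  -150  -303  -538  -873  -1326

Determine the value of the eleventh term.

-5991

Δ: -89, -153, -235, -335, -453
Δ²: -64, -82, -100, -118
Δ³: -18, -18, -18
Third differences constant at -18.
-118 − 18 = -136;  -453 − 136 = -589;  -1326 − 589 = -1915
-136 − 18 = -154;  -589 − 154 = -743;  -1915 − 743 = -2658
-154 − 18 = -172;  -743 − 172 = -915;  -2658 − 915 = -3573
-172 − 18 = -190;  -915 − 190 = -1105;  -3573 − 1105 = -4678
-190 − 18 = -208;  -1105 − 208 = -1313;  -4678 − 1313 = -5991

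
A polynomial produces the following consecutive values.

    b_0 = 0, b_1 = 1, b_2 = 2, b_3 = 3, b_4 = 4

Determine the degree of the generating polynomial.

1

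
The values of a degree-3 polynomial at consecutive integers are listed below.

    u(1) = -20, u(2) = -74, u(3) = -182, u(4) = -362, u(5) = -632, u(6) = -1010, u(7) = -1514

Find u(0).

-2

Δ: -54  -108  -180  -270  -378  -504
Δ²: -54  -72  -90  -108  -126
Δ³: -18  -18  -18  -18
The third differences are constant at -18.
Work back: -54 + 18 = -36;  -54 + 36 = -18;  -20 + 18 = -2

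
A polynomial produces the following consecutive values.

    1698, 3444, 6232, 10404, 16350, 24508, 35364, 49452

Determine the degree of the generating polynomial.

4

Δ: 1746, 2788, 4172, 5946, 8158, 10856, 14088
Δ²: 1042, 1384, 1774, 2212, 2698, 3232
Δ³: 342, 390, 438, 486, 534
Δ⁴: 48, 48, 48, 48
The fourth differences are constant, so the polynomial has degree 4.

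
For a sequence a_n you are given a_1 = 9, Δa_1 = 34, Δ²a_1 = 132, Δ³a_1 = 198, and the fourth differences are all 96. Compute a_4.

705

Build the table forward from the leading diagonal:
D4: 96, 96, 96, 96
D3: 198, 294, 390, 486
D2: 132, 330, 624, 1014
D1: 34, 166, 496, 1120
a: 9, 43, 209, 705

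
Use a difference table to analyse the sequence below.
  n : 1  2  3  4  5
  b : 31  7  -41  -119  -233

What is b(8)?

-24 , -48 , -78 , -114
-24 , -30 , -36
-6 , -6
Constant third difference = -6, so extend:
-36 − 6 = -42;  -114 − 42 = -156;  -233 − 156 = -389
-42 − 6 = -48;  -156 − 48 = -204;  -389 − 204 = -593
-48 − 6 = -54;  -204 − 54 = -258;  -593 − 258 = -851

-851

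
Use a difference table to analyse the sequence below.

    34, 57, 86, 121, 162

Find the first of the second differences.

First differences: 23, 29, 35, 41
Second differences: 6, 6, 6

6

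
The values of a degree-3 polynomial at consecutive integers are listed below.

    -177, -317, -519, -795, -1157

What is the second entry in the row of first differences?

-202

D1: -140, -202, -276, -362
D2: -62, -74, -86
D3: -12, -12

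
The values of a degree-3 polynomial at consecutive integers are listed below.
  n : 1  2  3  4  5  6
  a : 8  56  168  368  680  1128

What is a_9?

3528

Δ: 48, 112, 200, 312, 448
Δ²: 64, 88, 112, 136
Δ³: 24, 24, 24
Constant third difference = 24, so extend:
136 + 24 = 160;  448 + 160 = 608;  1128 + 608 = 1736
160 + 24 = 184;  608 + 184 = 792;  1736 + 792 = 2528
184 + 24 = 208;  792 + 208 = 1000;  2528 + 1000 = 3528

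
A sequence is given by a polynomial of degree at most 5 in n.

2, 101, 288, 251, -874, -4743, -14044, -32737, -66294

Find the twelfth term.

First differences: 99  187  -37  -1125  -3869  -9301  -18693  -33557
Second differences: 88  -224  -1088  -2744  -5432  -9392  -14864
Third differences: -312  -864  -1656  -2688  -3960  -5472
Fourth differences: -552  -792  -1032  -1272  -1512
Fifth differences: -240  -240  -240  -240
The fifth differences are constant (-240).
-1512 − 240 = -1752;  -5472 − 1752 = -7224;  -14864 − 7224 = -22088;  -33557 − 22088 = -55645;  -66294 − 55645 = -121939
-1752 − 240 = -1992;  -7224 − 1992 = -9216;  -22088 − 9216 = -31304;  -55645 − 31304 = -86949;  -121939 − 86949 = -208888
-1992 − 240 = -2232;  -9216 − 2232 = -11448;  -31304 − 11448 = -42752;  -86949 − 42752 = -129701;  -208888 − 129701 = -338589

-338589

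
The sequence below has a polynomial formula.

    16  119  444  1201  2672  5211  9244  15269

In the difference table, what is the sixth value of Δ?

4033

Δ: 103, 325, 757, 1471, 2539, 4033, 6025
Δ²: 222, 432, 714, 1068, 1494, 1992
Δ³: 210, 282, 354, 426, 498
Δ⁴: 72, 72, 72, 72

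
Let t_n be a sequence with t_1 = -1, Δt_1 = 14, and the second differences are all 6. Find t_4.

59

Build the table forward from the leading diagonal:
D2: 6, 6, 6, 6
D1: 14, 20, 26, 32
t: -1, 13, 33, 59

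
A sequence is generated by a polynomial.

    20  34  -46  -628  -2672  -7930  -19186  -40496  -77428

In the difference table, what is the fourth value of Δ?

D1: 14, -80, -582, -2044, -5258, -11256, -21310, -36932
D2: -94, -502, -1462, -3214, -5998, -10054, -15622
D3: -408, -960, -1752, -2784, -4056, -5568
D4: -552, -792, -1032, -1272, -1512
D5: -240, -240, -240, -240

-2044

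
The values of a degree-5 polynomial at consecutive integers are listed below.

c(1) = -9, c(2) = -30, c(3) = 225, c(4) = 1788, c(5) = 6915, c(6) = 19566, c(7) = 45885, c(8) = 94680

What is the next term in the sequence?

177903

First differences: -21  255  1563  5127  12651  26319  48795
Second differences: 276  1308  3564  7524  13668  22476
Third differences: 1032  2256  3960  6144  8808
Fourth differences: 1224  1704  2184  2664
Fifth differences: 480  480  480
Fifth differences constant at 480.
2664 + 480 = 3144;  8808 + 3144 = 11952;  22476 + 11952 = 34428;  48795 + 34428 = 83223;  94680 + 83223 = 177903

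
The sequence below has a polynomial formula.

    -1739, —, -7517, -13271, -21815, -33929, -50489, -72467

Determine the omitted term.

Using the last 6 terms:
Δ: -5754, -8544, -12114, -16560, -21978
Δ²: -2790, -3570, -4446, -5418
Δ³: -780, -876, -972
Δ⁴: -96, -96
Constant fourth difference = -96.
Extend backward: -780 + 96 = -684;  -2790 + 684 = -2106;  -5754 + 2106 = -3648;  -7517 + 3648 = -3869

-3869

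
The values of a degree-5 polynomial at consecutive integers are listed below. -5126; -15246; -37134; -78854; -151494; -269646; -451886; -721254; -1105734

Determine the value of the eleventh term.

Δ: -10120 , -21888 , -41720 , -72640 , -118152 , -182240 , -269368 , -384480
Δ²: -11768 , -19832 , -30920 , -45512 , -64088 , -87128 , -115112
Δ³: -8064 , -11088 , -14592 , -18576 , -23040 , -27984
Δ⁴: -3024 , -3504 , -3984 , -4464 , -4944
Δ⁵: -480 , -480 , -480 , -480
Constant fifth difference = -480, so extend:
-4944 − 480 = -5424;  -27984 − 5424 = -33408;  -115112 − 33408 = -148520;  -384480 − 148520 = -533000;  -1105734 − 533000 = -1638734
-5424 − 480 = -5904;  -33408 − 5904 = -39312;  -148520 − 39312 = -187832;  -533000 − 187832 = -720832;  -1638734 − 720832 = -2359566

-2359566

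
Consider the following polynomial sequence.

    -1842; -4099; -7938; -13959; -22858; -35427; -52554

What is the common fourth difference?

D1: -2257, -3839, -6021, -8899, -12569, -17127
D2: -1582, -2182, -2878, -3670, -4558
D3: -600, -696, -792, -888
D4: -96, -96, -96

-96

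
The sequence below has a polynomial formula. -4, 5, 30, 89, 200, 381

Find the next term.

First differences: 9, 25, 59, 111, 181
Second differences: 16, 34, 52, 70
Third differences: 18, 18, 18
Third differences constant at 18.
70 + 18 = 88;  181 + 88 = 269;  381 + 269 = 650

650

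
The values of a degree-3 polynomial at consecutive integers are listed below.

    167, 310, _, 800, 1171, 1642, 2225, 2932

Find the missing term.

517

Using the last 5 terms:
Δ: 371, 471, 583, 707
Δ²: 100, 112, 124
Δ³: 12, 12
Constant third difference = 12.
Extend backward: 100 − 12 = 88;  371 − 88 = 283;  800 − 283 = 517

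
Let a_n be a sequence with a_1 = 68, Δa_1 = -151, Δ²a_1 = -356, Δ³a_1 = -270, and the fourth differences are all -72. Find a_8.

-20435

Build the table forward from the leading diagonal:
Fourth differences: -72  -72  -72  -72  -72  -72  -72  -72
Third differences: -270  -342  -414  -486  -558  -630  -702  -774
Second differences: -356  -626  -968  -1382  -1868  -2426  -3056  -3758
First differences: -151  -507  -1133  -2101  -3483  -5351  -7777  -10833
a: 68  -83  -590  -1723  -3824  -7307  -12658  -20435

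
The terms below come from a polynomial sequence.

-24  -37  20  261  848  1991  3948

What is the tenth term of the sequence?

18003

-13 , 57 , 241 , 587 , 1143 , 1957
70 , 184 , 346 , 556 , 814
114 , 162 , 210 , 258
48 , 48 , 48
Fourth differences constant at 48.
258 + 48 = 306;  814 + 306 = 1120;  1957 + 1120 = 3077;  3948 + 3077 = 7025
306 + 48 = 354;  1120 + 354 = 1474;  3077 + 1474 = 4551;  7025 + 4551 = 11576
354 + 48 = 402;  1474 + 402 = 1876;  4551 + 1876 = 6427;  11576 + 6427 = 18003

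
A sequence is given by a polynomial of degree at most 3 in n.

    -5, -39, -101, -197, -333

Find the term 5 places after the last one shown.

-1823

-34 , -62 , -96 , -136
-28 , -34 , -40
-6 , -6
The third differences are constant (-6).
-40 − 6 = -46;  -136 − 46 = -182;  -333 − 182 = -515
-46 − 6 = -52;  -182 − 52 = -234;  -515 − 234 = -749
-52 − 6 = -58;  -234 − 58 = -292;  -749 − 292 = -1041
-58 − 6 = -64;  -292 − 64 = -356;  -1041 − 356 = -1397
-64 − 6 = -70;  -356 − 70 = -426;  -1397 − 426 = -1823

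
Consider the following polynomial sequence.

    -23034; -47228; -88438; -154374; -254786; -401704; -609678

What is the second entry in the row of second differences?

-24726

First differences: -24194, -41210, -65936, -100412, -146918, -207974
Second differences: -17016, -24726, -34476, -46506, -61056
Third differences: -7710, -9750, -12030, -14550
Fourth differences: -2040, -2280, -2520
Fifth differences: -240, -240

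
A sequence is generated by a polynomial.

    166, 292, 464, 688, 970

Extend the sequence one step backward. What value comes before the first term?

80

Δ: 126  172  224  282
Δ²: 46  52  58
Δ³: 6  6
The third differences are constant at 6.
Work back: 46 − 6 = 40;  126 − 40 = 86;  166 − 86 = 80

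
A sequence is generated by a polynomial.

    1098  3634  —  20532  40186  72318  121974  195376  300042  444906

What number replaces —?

9366

Using the last 7 terms:
Δ: 19654  32132  49656  73402  104666  144864
Δ²: 12478  17524  23746  31264  40198
Δ³: 5046  6222  7518  8934
Δ⁴: 1176  1296  1416
Δ⁵: 120  120
Constant fifth difference = 120.
Extend backward: 1176 − 120 = 1056;  5046 − 1056 = 3990;  12478 − 3990 = 8488;  19654 − 8488 = 11166;  20532 − 11166 = 9366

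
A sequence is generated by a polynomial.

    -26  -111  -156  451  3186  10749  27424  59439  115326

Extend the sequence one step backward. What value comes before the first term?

-85  -45  607  2735  7563  16675  32015  55887
40  652  2128  4828  9112  15340  23872
612  1476  2700  4284  6228  8532
864  1224  1584  1944  2304
360  360  360  360
The fifth differences are constant at 360.
Work back: 864 − 360 = 504;  612 − 504 = 108;  40 − 108 = -68;  -85 + 68 = -17;  -26 + 17 = -9

-9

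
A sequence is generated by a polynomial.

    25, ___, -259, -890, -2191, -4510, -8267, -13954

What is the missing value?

Using the last 6 terms:
-631, -1301, -2319, -3757, -5687
-670, -1018, -1438, -1930
-348, -420, -492
-72, -72
Constant fourth difference = -72.
Extend backward: -348 + 72 = -276;  -670 + 276 = -394;  -631 + 394 = -237;  -259 + 237 = -22

-22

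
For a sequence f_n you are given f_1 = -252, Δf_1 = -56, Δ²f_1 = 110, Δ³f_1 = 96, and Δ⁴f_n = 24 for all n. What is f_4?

6

Build the table forward from the leading diagonal:
D4: 24  24  24  24
D3: 96  120  144  168
D2: 110  206  326  470
D1: -56  54  260  586
f: -252  -308  -254  6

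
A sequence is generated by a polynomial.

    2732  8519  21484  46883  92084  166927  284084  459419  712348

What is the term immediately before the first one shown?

D1: 5787  12965  25399  45201  74843  117157  175335  252929
D2: 7178  12434  19802  29642  42314  58178  77594
D3: 5256  7368  9840  12672  15864  19416
D4: 2112  2472  2832  3192  3552
D5: 360  360  360  360
The fifth differences are constant at 360.
Work back: 2112 − 360 = 1752;  5256 − 1752 = 3504;  7178 − 3504 = 3674;  5787 − 3674 = 2113;  2732 − 2113 = 619

619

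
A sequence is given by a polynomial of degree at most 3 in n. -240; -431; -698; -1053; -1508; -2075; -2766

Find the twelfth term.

First differences: -191 , -267 , -355 , -455 , -567 , -691
Second differences: -76 , -88 , -100 , -112 , -124
Third differences: -12 , -12 , -12 , -12
Constant third difference = -12, so extend:
-124 − 12 = -136;  -691 − 136 = -827;  -2766 − 827 = -3593
-136 − 12 = -148;  -827 − 148 = -975;  -3593 − 975 = -4568
-148 − 12 = -160;  -975 − 160 = -1135;  -4568 − 1135 = -5703
-160 − 12 = -172;  -1135 − 172 = -1307;  -5703 − 1307 = -7010
-172 − 12 = -184;  -1307 − 184 = -1491;  -7010 − 1491 = -8501

-8501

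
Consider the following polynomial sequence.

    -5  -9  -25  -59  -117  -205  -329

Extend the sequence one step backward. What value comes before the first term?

D1: -4, -16, -34, -58, -88, -124
D2: -12, -18, -24, -30, -36
D3: -6, -6, -6, -6
The third differences are constant at -6.
Work back: -12 + 6 = -6;  -4 + 6 = 2;  -5 − 2 = -7

-7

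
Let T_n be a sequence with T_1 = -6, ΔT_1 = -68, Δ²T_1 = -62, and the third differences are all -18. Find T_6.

-1146

Build the table forward from the leading diagonal:
Δ³: -18, -18, -18, -18, -18, -18
Δ²: -62, -80, -98, -116, -134, -152
Δ: -68, -130, -210, -308, -424, -558
T: -6, -74, -204, -414, -722, -1146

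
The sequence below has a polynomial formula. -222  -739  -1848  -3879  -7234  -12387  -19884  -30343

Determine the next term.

-44454

First differences: -517  -1109  -2031  -3355  -5153  -7497  -10459
Second differences: -592  -922  -1324  -1798  -2344  -2962
Third differences: -330  -402  -474  -546  -618
Fourth differences: -72  -72  -72  -72
Fourth differences constant at -72.
-618 − 72 = -690;  -2962 − 690 = -3652;  -10459 − 3652 = -14111;  -30343 − 14111 = -44454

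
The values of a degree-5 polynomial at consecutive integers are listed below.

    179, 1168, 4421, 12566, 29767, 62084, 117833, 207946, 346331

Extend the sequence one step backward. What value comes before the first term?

2

D1: 989  3253  8145  17201  32317  55749  90113  138385
D2: 2264  4892  9056  15116  23432  34364  48272
D3: 2628  4164  6060  8316  10932  13908
D4: 1536  1896  2256  2616  2976
D5: 360  360  360  360
The fifth differences are constant at 360.
Work back: 1536 − 360 = 1176;  2628 − 1176 = 1452;  2264 − 1452 = 812;  989 − 812 = 177;  179 − 177 = 2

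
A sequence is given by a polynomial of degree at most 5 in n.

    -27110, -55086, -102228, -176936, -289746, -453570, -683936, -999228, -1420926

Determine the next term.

-1973846

Δ: -27976  -47142  -74708  -112810  -163824  -230366  -315292  -421698
Δ²: -19166  -27566  -38102  -51014  -66542  -84926  -106406
Δ³: -8400  -10536  -12912  -15528  -18384  -21480
Δ⁴: -2136  -2376  -2616  -2856  -3096
Δ⁵: -240  -240  -240  -240
Fifth differences constant at -240.
-3096 − 240 = -3336;  -21480 − 3336 = -24816;  -106406 − 24816 = -131222;  -421698 − 131222 = -552920;  -1420926 − 552920 = -1973846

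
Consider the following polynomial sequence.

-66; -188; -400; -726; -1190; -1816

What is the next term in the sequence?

-2628

D1: -122, -212, -326, -464, -626
D2: -90, -114, -138, -162
D3: -24, -24, -24
The third differences are constant (-24).
-162 − 24 = -186;  -626 − 186 = -812;  -1816 − 812 = -2628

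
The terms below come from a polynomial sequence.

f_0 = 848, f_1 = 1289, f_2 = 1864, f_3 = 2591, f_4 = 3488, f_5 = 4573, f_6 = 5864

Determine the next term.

7379

First differences: 441  575  727  897  1085  1291
Second differences: 134  152  170  188  206
Third differences: 18  18  18  18
Constant third difference = 18, so extend:
206 + 18 = 224;  1291 + 224 = 1515;  5864 + 1515 = 7379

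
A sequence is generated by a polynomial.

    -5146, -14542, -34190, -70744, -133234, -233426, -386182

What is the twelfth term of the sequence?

-2720672

-9396, -19648, -36554, -62490, -100192, -152756
-10252, -16906, -25936, -37702, -52564
-6654, -9030, -11766, -14862
-2376, -2736, -3096
-360, -360
Constant fifth difference = -360, so extend:
-3096 − 360 = -3456;  -14862 − 3456 = -18318;  -52564 − 18318 = -70882;  -152756 − 70882 = -223638;  -386182 − 223638 = -609820
-3456 − 360 = -3816;  -18318 − 3816 = -22134;  -70882 − 22134 = -93016;  -223638 − 93016 = -316654;  -609820 − 316654 = -926474
-3816 − 360 = -4176;  -22134 − 4176 = -26310;  -93016 − 26310 = -119326;  -316654 − 119326 = -435980;  -926474 − 435980 = -1362454
-4176 − 360 = -4536;  -26310 − 4536 = -30846;  -119326 − 30846 = -150172;  -435980 − 150172 = -586152;  -1362454 − 586152 = -1948606
-4536 − 360 = -4896;  -30846 − 4896 = -35742;  -150172 − 35742 = -185914;  -586152 − 185914 = -772066;  -1948606 − 772066 = -2720672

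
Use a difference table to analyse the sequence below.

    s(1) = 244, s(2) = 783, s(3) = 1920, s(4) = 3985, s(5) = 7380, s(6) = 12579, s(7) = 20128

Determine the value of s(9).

Δ: 539, 1137, 2065, 3395, 5199, 7549
Δ²: 598, 928, 1330, 1804, 2350
Δ³: 330, 402, 474, 546
Δ⁴: 72, 72, 72
Fourth differences constant at 72.
546 + 72 = 618;  2350 + 618 = 2968;  7549 + 2968 = 10517;  20128 + 10517 = 30645
618 + 72 = 690;  2968 + 690 = 3658;  10517 + 3658 = 14175;  30645 + 14175 = 44820

44820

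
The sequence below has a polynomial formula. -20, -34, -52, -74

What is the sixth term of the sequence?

-130

-14 , -18 , -22
-4 , -4
The second differences are constant (-4).
-22 − 4 = -26;  -74 − 26 = -100
-26 − 4 = -30;  -100 − 30 = -130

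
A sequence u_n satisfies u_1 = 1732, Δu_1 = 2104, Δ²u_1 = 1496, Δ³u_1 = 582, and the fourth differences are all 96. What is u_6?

33512

Build the table forward from the leading diagonal:
Δ⁴: 96, 96, 96, 96, 96, 96
Δ³: 582, 678, 774, 870, 966, 1062
Δ²: 1496, 2078, 2756, 3530, 4400, 5366
Δ: 2104, 3600, 5678, 8434, 11964, 16364
u: 1732, 3836, 7436, 13114, 21548, 33512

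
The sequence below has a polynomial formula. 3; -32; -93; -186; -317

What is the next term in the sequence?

First differences: -35 , -61 , -93 , -131
Second differences: -26 , -32 , -38
Third differences: -6 , -6
Constant third difference = -6, so extend:
-38 − 6 = -44;  -131 − 44 = -175;  -317 − 175 = -492

-492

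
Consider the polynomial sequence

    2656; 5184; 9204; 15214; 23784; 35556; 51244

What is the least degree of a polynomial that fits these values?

Δ: 2528, 4020, 6010, 8570, 11772, 15688
Δ²: 1492, 1990, 2560, 3202, 3916
Δ³: 498, 570, 642, 714
Δ⁴: 72, 72, 72
The fourth differences are constant, so the polynomial has degree 4.

4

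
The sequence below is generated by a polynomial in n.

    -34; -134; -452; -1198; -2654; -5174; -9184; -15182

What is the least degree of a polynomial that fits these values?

4

Δ: -100, -318, -746, -1456, -2520, -4010, -5998
Δ²: -218, -428, -710, -1064, -1490, -1988
Δ³: -210, -282, -354, -426, -498
Δ⁴: -72, -72, -72, -72
The fourth differences are constant, so the polynomial has degree 4.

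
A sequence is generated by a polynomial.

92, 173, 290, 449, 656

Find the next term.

D1: 81  117  159  207
D2: 36  42  48
D3: 6  6
The third differences are constant (6).
48 + 6 = 54;  207 + 54 = 261;  656 + 261 = 917

917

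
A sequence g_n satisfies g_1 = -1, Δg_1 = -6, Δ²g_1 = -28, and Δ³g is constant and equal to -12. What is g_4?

Build the table forward from the leading diagonal:
Δ³: -12  -12  -12  -12
Δ²: -28  -40  -52  -64
Δ: -6  -34  -74  -126
g: -1  -7  -41  -115

-115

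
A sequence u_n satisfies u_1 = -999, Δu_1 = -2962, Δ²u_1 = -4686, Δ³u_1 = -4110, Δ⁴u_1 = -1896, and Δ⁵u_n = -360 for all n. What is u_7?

-201861

Build the table forward from the leading diagonal:
Δ⁵: -360  -360  -360  -360  -360  -360  -360
Δ⁴: -1896  -2256  -2616  -2976  -3336  -3696  -4056
Δ³: -4110  -6006  -8262  -10878  -13854  -17190  -20886
Δ²: -4686  -8796  -14802  -23064  -33942  -47796  -64986
Δ: -2962  -7648  -16444  -31246  -54310  -88252  -136048
u: -999  -3961  -11609  -28053  -59299  -113609  -201861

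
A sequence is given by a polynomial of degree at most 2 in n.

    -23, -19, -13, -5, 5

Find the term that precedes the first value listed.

-25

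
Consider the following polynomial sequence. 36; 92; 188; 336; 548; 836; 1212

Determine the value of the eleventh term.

3836

Δ: 56, 96, 148, 212, 288, 376
Δ²: 40, 52, 64, 76, 88
Δ³: 12, 12, 12, 12
Constant third difference = 12, so extend:
88 + 12 = 100;  376 + 100 = 476;  1212 + 476 = 1688
100 + 12 = 112;  476 + 112 = 588;  1688 + 588 = 2276
112 + 12 = 124;  588 + 124 = 712;  2276 + 712 = 2988
124 + 12 = 136;  712 + 136 = 848;  2988 + 848 = 3836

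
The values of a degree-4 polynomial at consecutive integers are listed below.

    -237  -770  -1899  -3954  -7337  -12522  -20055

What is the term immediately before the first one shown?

-42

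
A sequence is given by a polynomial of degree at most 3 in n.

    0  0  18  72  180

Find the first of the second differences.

Δ: 0, 18, 54, 108
Δ²: 18, 36, 54
Δ³: 18, 18

18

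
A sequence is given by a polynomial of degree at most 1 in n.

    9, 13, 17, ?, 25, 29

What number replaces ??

Using the first 3 terms:
D1: 4, 4
Constant first difference = 4.
Extend forward: 17 + 4 = 21

21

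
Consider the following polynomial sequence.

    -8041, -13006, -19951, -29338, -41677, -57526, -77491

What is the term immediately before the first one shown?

-4642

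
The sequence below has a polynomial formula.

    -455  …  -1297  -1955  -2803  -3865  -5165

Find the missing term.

-805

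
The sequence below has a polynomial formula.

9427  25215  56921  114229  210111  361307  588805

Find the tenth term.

15788, 31706, 57308, 95882, 151196, 227498
15918, 25602, 38574, 55314, 76302
9684, 12972, 16740, 20988
3288, 3768, 4248
480, 480
Constant fifth difference = 480, so extend:
4248 + 480 = 4728;  20988 + 4728 = 25716;  76302 + 25716 = 102018;  227498 + 102018 = 329516;  588805 + 329516 = 918321
4728 + 480 = 5208;  25716 + 5208 = 30924;  102018 + 30924 = 132942;  329516 + 132942 = 462458;  918321 + 462458 = 1380779
5208 + 480 = 5688;  30924 + 5688 = 36612;  132942 + 36612 = 169554;  462458 + 169554 = 632012;  1380779 + 632012 = 2012791

2012791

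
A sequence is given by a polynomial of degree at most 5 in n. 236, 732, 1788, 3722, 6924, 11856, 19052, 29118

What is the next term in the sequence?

Δ: 496  1056  1934  3202  4932  7196  10066
Δ²: 560  878  1268  1730  2264  2870
Δ³: 318  390  462  534  606
Δ⁴: 72  72  72  72
Constant fourth difference = 72, so extend:
606 + 72 = 678;  2870 + 678 = 3548;  10066 + 3548 = 13614;  29118 + 13614 = 42732

42732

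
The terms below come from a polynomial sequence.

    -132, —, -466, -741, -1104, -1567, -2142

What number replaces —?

Using the last 5 terms:
D1: -275  -363  -463  -575
D2: -88  -100  -112
D3: -12  -12
Constant third difference = -12.
Extend backward: -88 + 12 = -76;  -275 + 76 = -199;  -466 + 199 = -267

-267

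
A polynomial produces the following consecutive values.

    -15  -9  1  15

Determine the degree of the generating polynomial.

2

First differences: 6, 10, 14
Second differences: 4, 4
The second differences are constant, so the polynomial has degree 2.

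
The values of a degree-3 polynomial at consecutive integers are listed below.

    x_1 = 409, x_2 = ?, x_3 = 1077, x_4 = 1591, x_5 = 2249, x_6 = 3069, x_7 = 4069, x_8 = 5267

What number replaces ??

Using the last 6 terms:
514  658  820  1000  1198
144  162  180  198
18  18  18
Constant third difference = 18.
Extend backward: 144 − 18 = 126;  514 − 126 = 388;  1077 − 388 = 689

689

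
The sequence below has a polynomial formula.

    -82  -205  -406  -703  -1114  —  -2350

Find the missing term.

-1657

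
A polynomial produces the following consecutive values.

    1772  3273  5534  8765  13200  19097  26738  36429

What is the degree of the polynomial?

4

D1: 1501, 2261, 3231, 4435, 5897, 7641, 9691
D2: 760, 970, 1204, 1462, 1744, 2050
D3: 210, 234, 258, 282, 306
D4: 24, 24, 24, 24
The fourth differences are constant, so the polynomial has degree 4.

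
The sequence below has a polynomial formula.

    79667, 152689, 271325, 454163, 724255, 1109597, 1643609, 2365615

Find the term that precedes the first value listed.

Δ: 73022  118636  182838  270092  385342  534012  722006
Δ²: 45614  64202  87254  115250  148670  187994
Δ³: 18588  23052  27996  33420  39324
Δ⁴: 4464  4944  5424  5904
Δ⁵: 480  480  480
The fifth differences are constant at 480.
Work back: 4464 − 480 = 3984;  18588 − 3984 = 14604;  45614 − 14604 = 31010;  73022 − 31010 = 42012;  79667 − 42012 = 37655

37655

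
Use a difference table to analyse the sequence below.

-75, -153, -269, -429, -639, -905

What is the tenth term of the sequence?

D1: -78 , -116 , -160 , -210 , -266
D2: -38 , -44 , -50 , -56
D3: -6 , -6 , -6
Third differences constant at -6.
-56 − 6 = -62;  -266 − 62 = -328;  -905 − 328 = -1233
-62 − 6 = -68;  -328 − 68 = -396;  -1233 − 396 = -1629
-68 − 6 = -74;  -396 − 74 = -470;  -1629 − 470 = -2099
-74 − 6 = -80;  -470 − 80 = -550;  -2099 − 550 = -2649

-2649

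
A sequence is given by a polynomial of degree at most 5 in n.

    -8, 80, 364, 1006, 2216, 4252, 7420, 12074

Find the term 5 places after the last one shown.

First differences: 88  284  642  1210  2036  3168  4654
Second differences: 196  358  568  826  1132  1486
Third differences: 162  210  258  306  354
Fourth differences: 48  48  48  48
Fourth differences constant at 48.
354 + 48 = 402;  1486 + 402 = 1888;  4654 + 1888 = 6542;  12074 + 6542 = 18616
402 + 48 = 450;  1888 + 450 = 2338;  6542 + 2338 = 8880;  18616 + 8880 = 27496
450 + 48 = 498;  2338 + 498 = 2836;  8880 + 2836 = 11716;  27496 + 11716 = 39212
498 + 48 = 546;  2836 + 546 = 3382;  11716 + 3382 = 15098;  39212 + 15098 = 54310
546 + 48 = 594;  3382 + 594 = 3976;  15098 + 3976 = 19074;  54310 + 19074 = 73384

73384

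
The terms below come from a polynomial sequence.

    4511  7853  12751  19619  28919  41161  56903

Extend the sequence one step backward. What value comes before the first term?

First differences: 3342  4898  6868  9300  12242  15742
Second differences: 1556  1970  2432  2942  3500
Third differences: 414  462  510  558
Fourth differences: 48  48  48
The fourth differences are constant at 48.
Work back: 414 − 48 = 366;  1556 − 366 = 1190;  3342 − 1190 = 2152;  4511 − 2152 = 2359

2359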